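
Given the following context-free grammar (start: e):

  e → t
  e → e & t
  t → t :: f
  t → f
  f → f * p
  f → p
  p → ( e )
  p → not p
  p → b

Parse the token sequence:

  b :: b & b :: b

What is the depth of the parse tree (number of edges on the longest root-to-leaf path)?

[e [e [t [t [f [p b]]] :: [f [p b]]]] & [t [t [f [p b]]] :: [f [p b]]]]

6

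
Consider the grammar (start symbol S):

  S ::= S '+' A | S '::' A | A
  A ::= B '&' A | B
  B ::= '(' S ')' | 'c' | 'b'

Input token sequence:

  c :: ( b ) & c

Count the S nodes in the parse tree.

[S [S [A [B c]]] :: [A [B ( [S [A [B b]]] )] & [A [B c]]]]

3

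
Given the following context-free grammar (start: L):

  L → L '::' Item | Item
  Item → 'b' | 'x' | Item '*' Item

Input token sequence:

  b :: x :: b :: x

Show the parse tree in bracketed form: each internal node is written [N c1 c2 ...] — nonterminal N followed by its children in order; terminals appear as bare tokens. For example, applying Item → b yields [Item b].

[L [L [L [L [Item b]] :: [Item x]] :: [Item b]] :: [Item x]]

L
L :: Item
L :: Item :: Item
L :: Item :: Item :: Item
Item :: Item :: Item :: Item
b :: Item :: Item :: Item
b :: x :: Item :: Item
b :: x :: b :: Item
b :: x :: b :: x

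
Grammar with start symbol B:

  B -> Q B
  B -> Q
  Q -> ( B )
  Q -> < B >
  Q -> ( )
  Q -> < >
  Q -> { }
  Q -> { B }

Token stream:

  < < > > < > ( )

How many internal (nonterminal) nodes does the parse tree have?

[B [Q < [B [Q < >]] >] [B [Q < >] [B [Q ( )]]]]

8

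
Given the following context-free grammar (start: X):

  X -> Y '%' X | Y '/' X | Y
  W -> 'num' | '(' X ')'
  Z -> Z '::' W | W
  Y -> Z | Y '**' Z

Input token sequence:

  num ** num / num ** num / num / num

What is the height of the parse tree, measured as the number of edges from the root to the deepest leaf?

[X [Y [Y [Z [W num]]] ** [Z [W num]]] / [X [Y [Y [Z [W num]]] ** [Z [W num]]] / [X [Y [Z [W num]]] / [X [Y [Z [W num]]]]]]]

7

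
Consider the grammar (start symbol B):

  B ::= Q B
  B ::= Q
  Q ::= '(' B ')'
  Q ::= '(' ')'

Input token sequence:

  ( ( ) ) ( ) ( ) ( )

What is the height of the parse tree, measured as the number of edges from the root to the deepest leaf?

5

[B [Q ( [B [Q ( )]] )] [B [Q ( )] [B [Q ( )] [B [Q ( )]]]]]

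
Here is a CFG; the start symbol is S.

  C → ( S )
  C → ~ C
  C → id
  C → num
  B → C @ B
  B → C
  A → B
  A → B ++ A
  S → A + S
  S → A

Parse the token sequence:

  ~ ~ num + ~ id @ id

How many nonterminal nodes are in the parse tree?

13

[S [A [B [C ~ [C ~ [C num]]]]] + [S [A [B [C ~ [C id]] @ [B [C id]]]]]]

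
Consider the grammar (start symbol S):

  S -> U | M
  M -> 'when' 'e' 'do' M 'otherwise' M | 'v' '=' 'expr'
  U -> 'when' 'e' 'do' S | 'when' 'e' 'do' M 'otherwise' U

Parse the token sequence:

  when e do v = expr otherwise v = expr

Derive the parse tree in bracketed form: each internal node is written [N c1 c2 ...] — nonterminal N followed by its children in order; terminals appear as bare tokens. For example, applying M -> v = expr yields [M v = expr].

[S [M when e do [M v = expr] otherwise [M v = expr]]]

S
M
when e do M otherwise M
when e do v = expr otherwise M
when e do v = expr otherwise v = expr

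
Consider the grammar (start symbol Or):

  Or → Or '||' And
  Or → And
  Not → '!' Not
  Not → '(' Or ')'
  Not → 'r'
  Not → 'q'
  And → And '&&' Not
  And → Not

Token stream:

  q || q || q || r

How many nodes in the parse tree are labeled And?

[Or [Or [Or [Or [And [Not q]]] || [And [Not q]]] || [And [Not q]]] || [And [Not r]]]

4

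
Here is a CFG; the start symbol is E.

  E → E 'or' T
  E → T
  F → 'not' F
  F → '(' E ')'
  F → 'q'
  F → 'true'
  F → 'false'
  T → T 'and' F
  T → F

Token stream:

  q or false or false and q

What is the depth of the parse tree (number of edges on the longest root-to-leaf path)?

5

[E [E [E [T [F q]]] or [T [F false]]] or [T [T [F false]] and [F q]]]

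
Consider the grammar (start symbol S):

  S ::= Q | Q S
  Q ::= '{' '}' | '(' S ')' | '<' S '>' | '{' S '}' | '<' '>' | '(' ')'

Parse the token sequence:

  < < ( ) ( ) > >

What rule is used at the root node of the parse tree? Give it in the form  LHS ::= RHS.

S ::= Q

[S [Q < [S [Q < [S [Q ( )] [S [Q ( )]]] >]] >]]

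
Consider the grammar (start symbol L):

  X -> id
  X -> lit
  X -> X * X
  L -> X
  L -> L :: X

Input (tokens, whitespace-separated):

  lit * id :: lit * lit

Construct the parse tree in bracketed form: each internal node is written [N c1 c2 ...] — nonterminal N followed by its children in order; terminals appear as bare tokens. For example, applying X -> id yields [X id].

[L [L [X [X lit] * [X id]]] :: [X [X lit] * [X lit]]]

L
L :: X
X :: X
X * X :: X
lit * X :: X
lit * id :: X
lit * id :: X * X
lit * id :: lit * X
lit * id :: lit * lit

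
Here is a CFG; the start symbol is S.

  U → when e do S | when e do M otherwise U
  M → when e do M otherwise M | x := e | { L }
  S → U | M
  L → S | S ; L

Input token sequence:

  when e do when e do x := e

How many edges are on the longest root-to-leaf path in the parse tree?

6

[S [U when e do [S [U when e do [S [M x := e]]]]]]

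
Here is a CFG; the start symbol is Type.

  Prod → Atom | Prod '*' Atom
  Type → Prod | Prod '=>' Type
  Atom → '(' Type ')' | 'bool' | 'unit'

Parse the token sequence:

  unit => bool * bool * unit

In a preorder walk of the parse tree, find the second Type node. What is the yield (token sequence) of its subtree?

bool * bool * unit

[Type [Prod [Atom unit]] => [Type [Prod [Prod [Prod [Atom bool]] * [Atom bool]] * [Atom unit]]]]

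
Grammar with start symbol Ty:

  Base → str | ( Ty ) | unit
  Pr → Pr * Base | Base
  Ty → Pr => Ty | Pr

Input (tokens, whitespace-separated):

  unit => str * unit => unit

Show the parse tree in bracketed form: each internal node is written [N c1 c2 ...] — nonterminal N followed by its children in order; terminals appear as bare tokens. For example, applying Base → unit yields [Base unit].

Ty
Pr => Ty
Base => Ty
unit => Ty
unit => Pr => Ty
unit => Pr * Base => Ty
unit => Base * Base => Ty
unit => str * Base => Ty
unit => str * unit => Ty
unit => str * unit => Pr
unit => str * unit => Base
unit => str * unit => unit

[Ty [Pr [Base unit]] => [Ty [Pr [Pr [Base str]] * [Base unit]] => [Ty [Pr [Base unit]]]]]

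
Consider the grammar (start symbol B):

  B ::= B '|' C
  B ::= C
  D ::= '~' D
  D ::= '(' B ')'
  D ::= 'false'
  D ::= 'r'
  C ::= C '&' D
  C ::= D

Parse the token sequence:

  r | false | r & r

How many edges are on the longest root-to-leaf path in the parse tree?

[B [B [B [C [D r]]] | [C [D false]]] | [C [C [D r]] & [D r]]]

5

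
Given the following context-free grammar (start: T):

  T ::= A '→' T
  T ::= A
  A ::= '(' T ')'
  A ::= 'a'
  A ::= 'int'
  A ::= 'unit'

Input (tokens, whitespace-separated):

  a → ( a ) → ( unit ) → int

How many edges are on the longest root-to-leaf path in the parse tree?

6

[T [A a] → [T [A ( [T [A a]] )] → [T [A ( [T [A unit]] )] → [T [A int]]]]]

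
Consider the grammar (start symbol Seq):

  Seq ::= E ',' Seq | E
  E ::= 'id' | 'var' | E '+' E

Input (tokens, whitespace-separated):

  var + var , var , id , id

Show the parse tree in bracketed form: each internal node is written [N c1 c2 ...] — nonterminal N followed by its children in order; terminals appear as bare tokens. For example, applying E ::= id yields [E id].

Seq
E , Seq
E + E , Seq
var + E , Seq
var + var , Seq
var + var , E , Seq
var + var , var , Seq
var + var , var , E , Seq
var + var , var , id , Seq
var + var , var , id , E
var + var , var , id , id

[Seq [E [E var] + [E var]] , [Seq [E var] , [Seq [E id] , [Seq [E id]]]]]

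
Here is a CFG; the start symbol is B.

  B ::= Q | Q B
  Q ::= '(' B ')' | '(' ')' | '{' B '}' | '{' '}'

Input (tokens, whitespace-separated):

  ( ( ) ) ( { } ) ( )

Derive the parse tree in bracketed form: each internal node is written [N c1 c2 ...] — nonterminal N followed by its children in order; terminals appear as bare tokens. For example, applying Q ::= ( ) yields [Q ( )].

[B [Q ( [B [Q ( )]] )] [B [Q ( [B [Q { }]] )] [B [Q ( )]]]]

B
Q B
( B ) B
( Q ) B
( ( ) ) B
( ( ) ) Q B
( ( ) ) ( B ) B
( ( ) ) ( Q ) B
( ( ) ) ( { } ) B
( ( ) ) ( { } ) Q
( ( ) ) ( { } ) ( )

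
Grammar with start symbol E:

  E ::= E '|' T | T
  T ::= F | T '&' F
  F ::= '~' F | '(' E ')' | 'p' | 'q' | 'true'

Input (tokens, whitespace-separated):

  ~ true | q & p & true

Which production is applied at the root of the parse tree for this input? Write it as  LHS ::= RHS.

[E [E [T [F ~ [F true]]]] | [T [T [T [F q]] & [F p]] & [F true]]]

E ::= E '|' T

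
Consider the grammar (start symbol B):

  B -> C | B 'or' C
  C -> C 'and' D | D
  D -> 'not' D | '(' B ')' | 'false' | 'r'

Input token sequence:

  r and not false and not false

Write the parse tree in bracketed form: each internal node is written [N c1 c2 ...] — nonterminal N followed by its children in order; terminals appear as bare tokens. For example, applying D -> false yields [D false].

[B [C [C [C [D r]] and [D not [D false]]] and [D not [D false]]]]

B
C
C and D
C and D and D
D and D and D
r and D and D
r and not D and D
r and not false and D
r and not false and not D
r and not false and not false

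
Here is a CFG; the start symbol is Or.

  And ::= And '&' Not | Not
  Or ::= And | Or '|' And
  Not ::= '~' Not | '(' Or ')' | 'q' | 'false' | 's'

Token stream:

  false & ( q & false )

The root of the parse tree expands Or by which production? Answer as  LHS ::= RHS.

Or ::= And

[Or [And [And [Not false]] & [Not ( [Or [And [And [Not q]] & [Not false]]] )]]]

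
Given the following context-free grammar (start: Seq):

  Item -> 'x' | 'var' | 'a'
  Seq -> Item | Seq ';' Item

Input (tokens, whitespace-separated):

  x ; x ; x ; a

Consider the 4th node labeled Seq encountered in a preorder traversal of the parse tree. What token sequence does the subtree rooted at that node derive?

[Seq [Seq [Seq [Seq [Item x]] ; [Item x]] ; [Item x]] ; [Item a]]

x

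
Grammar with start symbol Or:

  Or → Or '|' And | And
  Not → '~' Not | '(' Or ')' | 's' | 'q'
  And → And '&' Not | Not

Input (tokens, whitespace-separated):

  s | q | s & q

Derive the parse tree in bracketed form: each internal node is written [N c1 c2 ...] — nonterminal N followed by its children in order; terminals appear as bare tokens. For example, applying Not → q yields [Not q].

[Or [Or [Or [And [Not s]]] | [And [Not q]]] | [And [And [Not s]] & [Not q]]]

Or
Or | And
Or | And | And
And | And | And
Not | And | And
s | And | And
s | Not | And
s | q | And
s | q | And & Not
s | q | Not & Not
s | q | s & Not
s | q | s & q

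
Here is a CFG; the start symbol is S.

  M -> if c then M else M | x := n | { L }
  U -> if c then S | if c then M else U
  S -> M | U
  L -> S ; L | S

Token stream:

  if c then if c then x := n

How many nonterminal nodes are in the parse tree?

6

[S [U if c then [S [U if c then [S [M x := n]]]]]]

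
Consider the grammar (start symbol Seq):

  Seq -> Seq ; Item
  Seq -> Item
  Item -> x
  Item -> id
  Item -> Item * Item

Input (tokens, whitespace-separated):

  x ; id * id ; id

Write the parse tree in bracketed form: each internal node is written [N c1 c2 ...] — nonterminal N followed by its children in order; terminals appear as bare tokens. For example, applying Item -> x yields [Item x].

[Seq [Seq [Seq [Item x]] ; [Item [Item id] * [Item id]]] ; [Item id]]

Seq
Seq ; Item
Seq ; Item ; Item
Item ; Item ; Item
x ; Item ; Item
x ; Item * Item ; Item
x ; id * Item ; Item
x ; id * id ; Item
x ; id * id ; id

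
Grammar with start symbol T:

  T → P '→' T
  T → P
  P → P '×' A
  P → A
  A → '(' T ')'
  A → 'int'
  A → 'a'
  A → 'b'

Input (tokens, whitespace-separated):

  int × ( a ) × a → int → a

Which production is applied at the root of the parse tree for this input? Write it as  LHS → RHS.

[T [P [P [P [A int]] × [A ( [T [P [A a]]] )]] × [A a]] → [T [P [A int]] → [T [P [A a]]]]]

T → P '→' T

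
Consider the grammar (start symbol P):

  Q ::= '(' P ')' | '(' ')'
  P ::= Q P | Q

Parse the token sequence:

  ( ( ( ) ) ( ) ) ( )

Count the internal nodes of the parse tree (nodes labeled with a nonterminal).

10

[P [Q ( [P [Q ( [P [Q ( )]] )] [P [Q ( )]]] )] [P [Q ( )]]]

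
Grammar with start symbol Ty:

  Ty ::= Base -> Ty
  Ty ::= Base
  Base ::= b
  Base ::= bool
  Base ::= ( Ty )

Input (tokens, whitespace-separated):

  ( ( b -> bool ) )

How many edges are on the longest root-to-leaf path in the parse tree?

[Ty [Base ( [Ty [Base ( [Ty [Base b] -> [Ty [Base bool]]] )]] )]]

7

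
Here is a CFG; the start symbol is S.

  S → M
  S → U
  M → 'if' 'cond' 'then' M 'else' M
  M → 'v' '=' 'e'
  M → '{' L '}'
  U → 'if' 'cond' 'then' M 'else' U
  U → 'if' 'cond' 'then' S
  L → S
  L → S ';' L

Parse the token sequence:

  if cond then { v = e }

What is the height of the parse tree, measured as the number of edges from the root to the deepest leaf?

7

[S [U if cond then [S [M { [L [S [M v = e]]] }]]]]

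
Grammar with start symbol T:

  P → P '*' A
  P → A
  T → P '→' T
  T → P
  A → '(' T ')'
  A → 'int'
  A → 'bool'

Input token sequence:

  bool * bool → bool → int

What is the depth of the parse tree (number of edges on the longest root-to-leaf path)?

5

[T [P [P [A bool]] * [A bool]] → [T [P [A bool]] → [T [P [A int]]]]]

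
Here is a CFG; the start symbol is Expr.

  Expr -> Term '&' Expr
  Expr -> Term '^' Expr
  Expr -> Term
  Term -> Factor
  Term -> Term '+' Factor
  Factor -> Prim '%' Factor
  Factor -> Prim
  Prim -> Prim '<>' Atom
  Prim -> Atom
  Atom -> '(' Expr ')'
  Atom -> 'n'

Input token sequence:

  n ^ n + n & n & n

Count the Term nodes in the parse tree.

5

[Expr [Term [Factor [Prim [Atom n]]]] ^ [Expr [Term [Term [Factor [Prim [Atom n]]]] + [Factor [Prim [Atom n]]]] & [Expr [Term [Factor [Prim [Atom n]]]] & [Expr [Term [Factor [Prim [Atom n]]]]]]]]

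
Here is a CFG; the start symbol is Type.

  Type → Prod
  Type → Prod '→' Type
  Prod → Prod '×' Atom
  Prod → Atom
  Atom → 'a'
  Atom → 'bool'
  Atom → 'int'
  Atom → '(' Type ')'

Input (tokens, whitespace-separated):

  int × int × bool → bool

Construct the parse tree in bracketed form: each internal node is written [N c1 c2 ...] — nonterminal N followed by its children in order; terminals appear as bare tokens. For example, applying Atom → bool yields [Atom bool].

Type
Prod → Type
Prod × Atom → Type
Prod × Atom × Atom → Type
Atom × Atom × Atom → Type
int × Atom × Atom → Type
int × int × Atom → Type
int × int × bool → Type
int × int × bool → Prod
int × int × bool → Atom
int × int × bool → bool

[Type [Prod [Prod [Prod [Atom int]] × [Atom int]] × [Atom bool]] → [Type [Prod [Atom bool]]]]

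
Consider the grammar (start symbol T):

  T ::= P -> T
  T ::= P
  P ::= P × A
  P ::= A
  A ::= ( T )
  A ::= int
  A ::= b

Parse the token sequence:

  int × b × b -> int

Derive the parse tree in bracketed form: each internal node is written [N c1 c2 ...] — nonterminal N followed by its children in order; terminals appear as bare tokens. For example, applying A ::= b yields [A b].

[T [P [P [P [A int]] × [A b]] × [A b]] -> [T [P [A int]]]]

T
P -> T
P × A -> T
P × A × A -> T
A × A × A -> T
int × A × A -> T
int × b × A -> T
int × b × b -> T
int × b × b -> P
int × b × b -> A
int × b × b -> int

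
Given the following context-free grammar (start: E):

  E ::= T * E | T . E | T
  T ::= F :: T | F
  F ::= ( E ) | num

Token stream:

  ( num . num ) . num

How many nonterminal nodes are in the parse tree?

12

[E [T [F ( [E [T [F num]] . [E [T [F num]]]] )]] . [E [T [F num]]]]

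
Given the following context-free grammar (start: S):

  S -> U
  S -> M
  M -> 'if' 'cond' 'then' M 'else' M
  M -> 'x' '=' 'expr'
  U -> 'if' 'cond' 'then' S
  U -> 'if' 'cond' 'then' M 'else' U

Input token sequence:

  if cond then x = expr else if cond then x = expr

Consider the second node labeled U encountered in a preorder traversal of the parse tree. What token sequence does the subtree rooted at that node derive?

if cond then x = expr

[S [U if cond then [M x = expr] else [U if cond then [S [M x = expr]]]]]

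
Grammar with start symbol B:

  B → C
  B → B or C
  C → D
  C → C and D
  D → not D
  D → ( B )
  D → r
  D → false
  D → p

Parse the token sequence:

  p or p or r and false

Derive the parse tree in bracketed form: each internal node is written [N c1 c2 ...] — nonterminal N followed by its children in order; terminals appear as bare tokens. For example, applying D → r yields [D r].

B
B or C
B or C or C
C or C or C
D or C or C
p or C or C
p or D or C
p or p or C
p or p or C and D
p or p or D and D
p or p or r and D
p or p or r and false

[B [B [B [C [D p]]] or [C [D p]]] or [C [C [D r]] and [D false]]]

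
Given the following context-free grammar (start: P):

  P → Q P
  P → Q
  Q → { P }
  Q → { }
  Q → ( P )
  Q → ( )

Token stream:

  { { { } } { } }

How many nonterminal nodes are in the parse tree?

8

[P [Q { [P [Q { [P [Q { }]] }] [P [Q { }]]] }]]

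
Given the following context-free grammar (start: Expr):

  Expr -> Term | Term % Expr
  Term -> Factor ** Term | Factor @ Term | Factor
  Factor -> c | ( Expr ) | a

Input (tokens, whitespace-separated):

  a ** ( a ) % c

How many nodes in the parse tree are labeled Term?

4

[Expr [Term [Factor a] ** [Term [Factor ( [Expr [Term [Factor a]]] )]]] % [Expr [Term [Factor c]]]]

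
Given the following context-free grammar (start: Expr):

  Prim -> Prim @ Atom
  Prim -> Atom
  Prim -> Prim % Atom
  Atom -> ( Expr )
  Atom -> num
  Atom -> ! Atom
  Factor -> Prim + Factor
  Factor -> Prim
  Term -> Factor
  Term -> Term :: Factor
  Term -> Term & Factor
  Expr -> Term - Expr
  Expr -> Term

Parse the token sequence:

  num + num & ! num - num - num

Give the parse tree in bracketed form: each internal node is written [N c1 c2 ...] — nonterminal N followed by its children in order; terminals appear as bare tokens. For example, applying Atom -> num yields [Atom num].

Expr
Term - Expr
Term & Factor - Expr
Factor & Factor - Expr
Prim + Factor & Factor - Expr
Atom + Factor & Factor - Expr
num + Factor & Factor - Expr
num + Prim & Factor - Expr
num + Atom & Factor - Expr
num + num & Factor - Expr
num + num & Prim - Expr
num + num & Atom - Expr
num + num & ! Atom - Expr
num + num & ! num - Expr
num + num & ! num - Term - Expr
num + num & ! num - Factor - Expr
num + num & ! num - Prim - Expr
num + num & ! num - Atom - Expr
num + num & ! num - num - Expr
num + num & ! num - num - Term
num + num & ! num - num - Factor
num + num & ! num - num - Prim
num + num & ! num - num - Atom
num + num & ! num - num - num

[Expr [Term [Term [Factor [Prim [Atom num]] + [Factor [Prim [Atom num]]]]] & [Factor [Prim [Atom ! [Atom num]]]]] - [Expr [Term [Factor [Prim [Atom num]]]] - [Expr [Term [Factor [Prim [Atom num]]]]]]]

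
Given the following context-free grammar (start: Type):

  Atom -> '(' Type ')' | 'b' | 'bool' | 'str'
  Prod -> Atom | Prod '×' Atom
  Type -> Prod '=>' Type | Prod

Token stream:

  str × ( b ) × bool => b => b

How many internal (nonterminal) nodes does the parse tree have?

16

[Type [Prod [Prod [Prod [Atom str]] × [Atom ( [Type [Prod [Atom b]]] )]] × [Atom bool]] => [Type [Prod [Atom b]] => [Type [Prod [Atom b]]]]]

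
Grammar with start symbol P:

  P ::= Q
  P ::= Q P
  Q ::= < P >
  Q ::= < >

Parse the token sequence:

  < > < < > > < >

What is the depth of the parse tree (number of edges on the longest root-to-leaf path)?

[P [Q < >] [P [Q < [P [Q < >]] >] [P [Q < >]]]]

5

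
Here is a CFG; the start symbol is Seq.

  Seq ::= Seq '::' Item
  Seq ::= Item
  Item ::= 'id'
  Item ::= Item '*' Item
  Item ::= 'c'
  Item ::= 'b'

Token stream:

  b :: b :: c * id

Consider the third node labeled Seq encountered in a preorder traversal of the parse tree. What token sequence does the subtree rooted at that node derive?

[Seq [Seq [Seq [Item b]] :: [Item b]] :: [Item [Item c] * [Item id]]]

b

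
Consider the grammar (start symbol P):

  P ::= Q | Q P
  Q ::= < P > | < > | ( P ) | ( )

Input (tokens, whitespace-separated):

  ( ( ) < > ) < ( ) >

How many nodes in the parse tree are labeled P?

5

[P [Q ( [P [Q ( )] [P [Q < >]]] )] [P [Q < [P [Q ( )]] >]]]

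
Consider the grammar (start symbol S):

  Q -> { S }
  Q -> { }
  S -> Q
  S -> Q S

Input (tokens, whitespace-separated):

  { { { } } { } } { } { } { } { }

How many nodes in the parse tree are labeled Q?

8

[S [Q { [S [Q { [S [Q { }]] }] [S [Q { }]]] }] [S [Q { }] [S [Q { }] [S [Q { }] [S [Q { }]]]]]]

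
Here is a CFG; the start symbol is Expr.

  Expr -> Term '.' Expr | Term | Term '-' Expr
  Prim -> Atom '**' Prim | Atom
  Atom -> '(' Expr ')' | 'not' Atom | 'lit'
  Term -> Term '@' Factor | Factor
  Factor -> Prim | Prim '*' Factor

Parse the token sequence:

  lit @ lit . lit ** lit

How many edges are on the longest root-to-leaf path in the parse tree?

7

[Expr [Term [Term [Factor [Prim [Atom lit]]]] @ [Factor [Prim [Atom lit]]]] . [Expr [Term [Factor [Prim [Atom lit] ** [Prim [Atom lit]]]]]]]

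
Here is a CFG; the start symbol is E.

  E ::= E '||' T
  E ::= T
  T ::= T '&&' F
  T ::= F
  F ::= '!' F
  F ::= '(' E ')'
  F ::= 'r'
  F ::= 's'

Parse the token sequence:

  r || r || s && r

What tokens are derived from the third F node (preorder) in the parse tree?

[E [E [E [T [F r]]] || [T [F r]]] || [T [T [F s]] && [F r]]]

s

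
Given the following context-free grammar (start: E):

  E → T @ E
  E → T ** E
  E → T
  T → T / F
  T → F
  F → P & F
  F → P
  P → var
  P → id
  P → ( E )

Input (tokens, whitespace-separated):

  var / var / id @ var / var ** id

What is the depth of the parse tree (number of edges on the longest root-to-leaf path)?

[E [T [T [T [F [P var]]] / [F [P var]]] / [F [P id]]] @ [E [T [T [F [P var]]] / [F [P var]]] ** [E [T [F [P id]]]]]]

6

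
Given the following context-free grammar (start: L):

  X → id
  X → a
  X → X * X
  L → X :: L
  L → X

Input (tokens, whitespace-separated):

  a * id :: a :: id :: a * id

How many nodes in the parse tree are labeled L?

[L [X [X a] * [X id]] :: [L [X a] :: [L [X id] :: [L [X [X a] * [X id]]]]]]

4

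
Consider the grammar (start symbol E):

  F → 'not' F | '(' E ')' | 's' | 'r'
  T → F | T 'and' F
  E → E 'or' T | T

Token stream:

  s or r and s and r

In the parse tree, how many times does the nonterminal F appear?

[E [E [T [F s]]] or [T [T [T [F r]] and [F s]] and [F r]]]

4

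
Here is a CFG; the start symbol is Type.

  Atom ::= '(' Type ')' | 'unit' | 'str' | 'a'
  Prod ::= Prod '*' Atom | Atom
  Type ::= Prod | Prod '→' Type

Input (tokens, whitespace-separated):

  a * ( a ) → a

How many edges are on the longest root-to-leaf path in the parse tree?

[Type [Prod [Prod [Atom a]] * [Atom ( [Type [Prod [Atom a]]] )]] → [Type [Prod [Atom a]]]]

6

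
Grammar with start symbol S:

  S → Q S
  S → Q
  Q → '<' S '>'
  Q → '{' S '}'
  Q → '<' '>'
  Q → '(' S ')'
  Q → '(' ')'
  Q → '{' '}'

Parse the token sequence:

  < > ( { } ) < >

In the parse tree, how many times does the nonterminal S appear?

[S [Q < >] [S [Q ( [S [Q { }]] )] [S [Q < >]]]]

4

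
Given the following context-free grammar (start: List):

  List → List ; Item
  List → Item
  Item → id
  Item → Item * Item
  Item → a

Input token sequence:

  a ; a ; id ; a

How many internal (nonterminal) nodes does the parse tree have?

[List [List [List [List [Item a]] ; [Item a]] ; [Item id]] ; [Item a]]

8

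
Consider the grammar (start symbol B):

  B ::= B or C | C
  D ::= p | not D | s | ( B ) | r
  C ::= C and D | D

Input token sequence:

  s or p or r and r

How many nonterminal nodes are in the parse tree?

[B [B [B [C [D s]]] or [C [D p]]] or [C [C [D r]] and [D r]]]

11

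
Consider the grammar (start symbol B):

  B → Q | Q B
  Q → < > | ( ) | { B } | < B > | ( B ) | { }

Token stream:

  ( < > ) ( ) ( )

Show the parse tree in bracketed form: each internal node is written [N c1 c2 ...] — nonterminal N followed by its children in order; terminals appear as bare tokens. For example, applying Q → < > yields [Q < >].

B
Q B
( B ) B
( Q ) B
( < > ) B
( < > ) Q B
( < > ) ( ) B
( < > ) ( ) Q
( < > ) ( ) ( )

[B [Q ( [B [Q < >]] )] [B [Q ( )] [B [Q ( )]]]]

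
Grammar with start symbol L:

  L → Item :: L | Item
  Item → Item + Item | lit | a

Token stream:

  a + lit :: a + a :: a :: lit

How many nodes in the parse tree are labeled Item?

[L [Item [Item a] + [Item lit]] :: [L [Item [Item a] + [Item a]] :: [L [Item a] :: [L [Item lit]]]]]

8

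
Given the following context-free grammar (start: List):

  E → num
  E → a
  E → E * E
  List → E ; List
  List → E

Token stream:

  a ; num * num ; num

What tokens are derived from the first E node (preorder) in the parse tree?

a

[List [E a] ; [List [E [E num] * [E num]] ; [List [E num]]]]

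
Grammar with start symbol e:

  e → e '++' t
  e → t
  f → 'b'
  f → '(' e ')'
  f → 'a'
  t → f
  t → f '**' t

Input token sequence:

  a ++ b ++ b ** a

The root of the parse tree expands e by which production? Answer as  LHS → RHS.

[e [e [e [t [f a]]] ++ [t [f b]]] ++ [t [f b] ** [t [f a]]]]

e → e '++' t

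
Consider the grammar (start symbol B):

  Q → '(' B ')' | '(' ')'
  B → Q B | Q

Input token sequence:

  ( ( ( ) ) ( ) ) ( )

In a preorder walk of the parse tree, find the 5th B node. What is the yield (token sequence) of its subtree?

[B [Q ( [B [Q ( [B [Q ( )]] )] [B [Q ( )]]] )] [B [Q ( )]]]

( )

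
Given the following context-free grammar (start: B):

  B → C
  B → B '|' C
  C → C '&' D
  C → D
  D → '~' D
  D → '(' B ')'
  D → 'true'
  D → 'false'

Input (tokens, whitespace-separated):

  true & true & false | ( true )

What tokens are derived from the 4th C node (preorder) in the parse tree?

( true )

[B [B [C [C [C [D true]] & [D true]] & [D false]]] | [C [D ( [B [C [D true]]] )]]]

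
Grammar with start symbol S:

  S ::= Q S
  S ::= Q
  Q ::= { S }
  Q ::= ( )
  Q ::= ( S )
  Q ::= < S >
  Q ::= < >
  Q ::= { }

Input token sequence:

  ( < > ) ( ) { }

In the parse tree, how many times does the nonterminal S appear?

4

[S [Q ( [S [Q < >]] )] [S [Q ( )] [S [Q { }]]]]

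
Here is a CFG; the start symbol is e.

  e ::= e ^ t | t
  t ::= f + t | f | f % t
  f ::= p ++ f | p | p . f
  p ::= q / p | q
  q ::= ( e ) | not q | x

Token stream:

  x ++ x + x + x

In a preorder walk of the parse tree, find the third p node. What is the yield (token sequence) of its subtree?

x

[e [t [f [p [q x]] ++ [f [p [q x]]]] + [t [f [p [q x]]] + [t [f [p [q x]]]]]]]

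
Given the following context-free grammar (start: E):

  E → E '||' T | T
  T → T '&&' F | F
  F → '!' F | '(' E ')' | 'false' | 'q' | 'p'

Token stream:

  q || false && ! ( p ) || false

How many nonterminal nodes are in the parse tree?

15

[E [E [E [T [F q]]] || [T [T [F false]] && [F ! [F ( [E [T [F p]]] )]]]] || [T [F false]]]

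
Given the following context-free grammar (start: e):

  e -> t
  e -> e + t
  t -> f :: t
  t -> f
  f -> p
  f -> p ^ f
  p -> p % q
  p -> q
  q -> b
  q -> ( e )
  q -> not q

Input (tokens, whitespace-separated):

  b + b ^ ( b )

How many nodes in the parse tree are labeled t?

[e [e [t [f [p [q b]]]]] + [t [f [p [q b]] ^ [f [p [q ( [e [t [f [p [q b]]]]] )]]]]]]

3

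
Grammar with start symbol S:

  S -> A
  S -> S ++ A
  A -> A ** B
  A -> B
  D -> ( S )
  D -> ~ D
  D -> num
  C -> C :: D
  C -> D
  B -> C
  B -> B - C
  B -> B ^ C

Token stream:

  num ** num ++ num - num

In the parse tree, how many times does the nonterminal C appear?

[S [S [A [A [B [C [D num]]]] ** [B [C [D num]]]]] ++ [A [B [B [C [D num]]] - [C [D num]]]]]

4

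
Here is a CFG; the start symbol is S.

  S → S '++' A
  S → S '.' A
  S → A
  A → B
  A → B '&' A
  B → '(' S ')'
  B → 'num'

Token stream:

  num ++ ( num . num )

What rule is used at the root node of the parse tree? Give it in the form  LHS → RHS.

S → S '++' A

[S [S [A [B num]]] ++ [A [B ( [S [S [A [B num]]] . [A [B num]]] )]]]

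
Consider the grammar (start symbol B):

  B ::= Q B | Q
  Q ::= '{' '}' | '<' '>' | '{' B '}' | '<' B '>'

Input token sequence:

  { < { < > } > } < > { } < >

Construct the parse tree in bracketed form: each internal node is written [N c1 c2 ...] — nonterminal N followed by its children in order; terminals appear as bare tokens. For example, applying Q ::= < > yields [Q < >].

[B [Q { [B [Q < [B [Q { [B [Q < >]] }]] >]] }] [B [Q < >] [B [Q { }] [B [Q < >]]]]]

B
Q B
{ B } B
{ Q } B
{ < B > } B
{ < Q > } B
{ < { B } > } B
{ < { Q } > } B
{ < { < > } > } B
{ < { < > } > } Q B
{ < { < > } > } < > B
{ < { < > } > } < > Q B
{ < { < > } > } < > { } B
{ < { < > } > } < > { } Q
{ < { < > } > } < > { } < >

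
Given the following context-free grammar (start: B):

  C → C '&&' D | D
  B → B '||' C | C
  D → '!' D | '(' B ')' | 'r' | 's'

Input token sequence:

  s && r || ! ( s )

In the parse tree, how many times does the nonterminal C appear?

[B [B [C [C [D s]] && [D r]]] || [C [D ! [D ( [B [C [D s]]] )]]]]

4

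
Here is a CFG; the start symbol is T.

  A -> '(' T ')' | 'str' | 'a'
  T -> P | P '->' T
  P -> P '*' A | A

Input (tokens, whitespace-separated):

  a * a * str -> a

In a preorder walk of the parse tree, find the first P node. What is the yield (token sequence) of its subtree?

[T [P [P [P [A a]] * [A a]] * [A str]] -> [T [P [A a]]]]

a * a * str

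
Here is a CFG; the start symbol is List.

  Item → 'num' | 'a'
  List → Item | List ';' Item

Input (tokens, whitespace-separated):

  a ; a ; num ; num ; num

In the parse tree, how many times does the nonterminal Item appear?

5

[List [List [List [List [List [Item a]] ; [Item a]] ; [Item num]] ; [Item num]] ; [Item num]]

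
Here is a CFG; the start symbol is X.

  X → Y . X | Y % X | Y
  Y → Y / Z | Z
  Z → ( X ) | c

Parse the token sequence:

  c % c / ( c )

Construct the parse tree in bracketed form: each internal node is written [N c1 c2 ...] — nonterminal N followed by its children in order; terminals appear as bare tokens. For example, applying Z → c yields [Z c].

X
Y % X
Z % X
c % X
c % Y
c % Y / Z
c % Z / Z
c % c / Z
c % c / ( X )
c % c / ( Y )
c % c / ( Z )
c % c / ( c )

[X [Y [Z c]] % [X [Y [Y [Z c]] / [Z ( [X [Y [Z c]]] )]]]]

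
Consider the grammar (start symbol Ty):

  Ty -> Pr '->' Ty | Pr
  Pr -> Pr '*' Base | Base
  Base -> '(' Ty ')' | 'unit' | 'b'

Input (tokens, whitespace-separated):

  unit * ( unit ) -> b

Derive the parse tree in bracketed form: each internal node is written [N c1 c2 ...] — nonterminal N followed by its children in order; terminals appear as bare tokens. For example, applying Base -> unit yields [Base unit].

Ty
Pr -> Ty
Pr * Base -> Ty
Base * Base -> Ty
unit * Base -> Ty
unit * ( Ty ) -> Ty
unit * ( Pr ) -> Ty
unit * ( Base ) -> Ty
unit * ( unit ) -> Ty
unit * ( unit ) -> Pr
unit * ( unit ) -> Base
unit * ( unit ) -> b

[Ty [Pr [Pr [Base unit]] * [Base ( [Ty [Pr [Base unit]]] )]] -> [Ty [Pr [Base b]]]]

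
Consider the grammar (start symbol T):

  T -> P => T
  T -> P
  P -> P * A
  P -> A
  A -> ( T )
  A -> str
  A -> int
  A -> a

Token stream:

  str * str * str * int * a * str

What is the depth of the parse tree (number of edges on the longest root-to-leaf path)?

8

[T [P [P [P [P [P [P [A str]] * [A str]] * [A str]] * [A int]] * [A a]] * [A str]]]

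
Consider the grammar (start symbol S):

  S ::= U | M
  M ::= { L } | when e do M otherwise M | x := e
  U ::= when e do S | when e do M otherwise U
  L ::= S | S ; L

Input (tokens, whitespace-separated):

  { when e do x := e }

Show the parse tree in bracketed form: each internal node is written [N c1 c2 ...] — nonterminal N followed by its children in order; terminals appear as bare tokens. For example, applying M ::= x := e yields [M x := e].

[S [M { [L [S [U when e do [S [M x := e]]]]] }]]

S
M
{ L }
{ S }
{ U }
{ when e do S }
{ when e do M }
{ when e do x := e }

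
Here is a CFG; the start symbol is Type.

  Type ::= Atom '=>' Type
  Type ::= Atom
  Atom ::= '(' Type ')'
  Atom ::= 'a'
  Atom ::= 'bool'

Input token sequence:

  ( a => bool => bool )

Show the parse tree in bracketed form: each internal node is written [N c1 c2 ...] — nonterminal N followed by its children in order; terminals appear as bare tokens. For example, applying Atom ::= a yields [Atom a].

Type
Atom
( Type )
( Atom => Type )
( a => Type )
( a => Atom => Type )
( a => bool => Type )
( a => bool => Atom )
( a => bool => bool )

[Type [Atom ( [Type [Atom a] => [Type [Atom bool] => [Type [Atom bool]]]] )]]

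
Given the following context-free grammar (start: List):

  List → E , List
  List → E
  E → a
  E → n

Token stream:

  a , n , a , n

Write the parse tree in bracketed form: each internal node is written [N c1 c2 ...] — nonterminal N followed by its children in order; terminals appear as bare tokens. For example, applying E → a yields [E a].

List
E , List
a , List
a , E , List
a , n , List
a , n , E , List
a , n , a , List
a , n , a , E
a , n , a , n

[List [E a] , [List [E n] , [List [E a] , [List [E n]]]]]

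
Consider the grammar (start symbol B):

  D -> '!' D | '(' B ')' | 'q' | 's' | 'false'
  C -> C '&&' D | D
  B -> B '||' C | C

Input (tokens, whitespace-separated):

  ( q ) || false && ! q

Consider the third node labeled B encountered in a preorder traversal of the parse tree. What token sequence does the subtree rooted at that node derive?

[B [B [C [D ( [B [C [D q]]] )]]] || [C [C [D false]] && [D ! [D q]]]]

q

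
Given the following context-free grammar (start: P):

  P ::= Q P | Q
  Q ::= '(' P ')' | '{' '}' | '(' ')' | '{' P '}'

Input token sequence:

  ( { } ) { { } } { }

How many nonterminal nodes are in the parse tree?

10

[P [Q ( [P [Q { }]] )] [P [Q { [P [Q { }]] }] [P [Q { }]]]]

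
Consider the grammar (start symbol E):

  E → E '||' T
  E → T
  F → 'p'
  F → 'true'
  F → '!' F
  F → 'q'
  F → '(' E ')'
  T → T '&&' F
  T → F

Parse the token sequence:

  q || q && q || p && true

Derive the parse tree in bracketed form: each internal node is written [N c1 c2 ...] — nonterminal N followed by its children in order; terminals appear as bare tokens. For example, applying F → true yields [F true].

E
E || T
E || T || T
T || T || T
F || T || T
q || T || T
q || T && F || T
q || F && F || T
q || q && F || T
q || q && q || T
q || q && q || T && F
q || q && q || F && F
q || q && q || p && F
q || q && q || p && true

[E [E [E [T [F q]]] || [T [T [F q]] && [F q]]] || [T [T [F p]] && [F true]]]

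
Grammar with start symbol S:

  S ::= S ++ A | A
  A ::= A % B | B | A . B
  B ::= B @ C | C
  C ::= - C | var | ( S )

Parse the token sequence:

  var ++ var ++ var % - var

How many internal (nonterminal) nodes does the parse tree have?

[S [S [S [A [B [C var]]]] ++ [A [B [C var]]]] ++ [A [A [B [C var]]] % [B [C - [C var]]]]]

16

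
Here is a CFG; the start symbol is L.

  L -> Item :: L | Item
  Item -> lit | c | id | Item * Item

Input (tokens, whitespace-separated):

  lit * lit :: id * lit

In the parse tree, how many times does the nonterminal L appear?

[L [Item [Item lit] * [Item lit]] :: [L [Item [Item id] * [Item lit]]]]

2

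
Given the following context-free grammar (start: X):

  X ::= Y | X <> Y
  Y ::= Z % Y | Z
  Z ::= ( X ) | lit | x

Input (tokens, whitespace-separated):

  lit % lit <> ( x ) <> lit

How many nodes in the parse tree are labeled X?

[X [X [X [Y [Z lit] % [Y [Z lit]]]] <> [Y [Z ( [X [Y [Z x]]] )]]] <> [Y [Z lit]]]

4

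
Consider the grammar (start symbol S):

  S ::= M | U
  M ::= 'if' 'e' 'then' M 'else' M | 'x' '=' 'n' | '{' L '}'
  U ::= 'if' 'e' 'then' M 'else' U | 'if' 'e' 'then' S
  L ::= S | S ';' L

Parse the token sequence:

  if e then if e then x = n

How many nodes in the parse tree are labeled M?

1

[S [U if e then [S [U if e then [S [M x = n]]]]]]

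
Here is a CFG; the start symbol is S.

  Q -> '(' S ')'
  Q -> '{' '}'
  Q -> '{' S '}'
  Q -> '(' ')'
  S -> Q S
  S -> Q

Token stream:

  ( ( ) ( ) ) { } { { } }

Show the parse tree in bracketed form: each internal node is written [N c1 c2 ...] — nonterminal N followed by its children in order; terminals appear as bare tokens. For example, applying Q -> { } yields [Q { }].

[S [Q ( [S [Q ( )] [S [Q ( )]]] )] [S [Q { }] [S [Q { [S [Q { }]] }]]]]

S
Q S
( S ) S
( Q S ) S
( ( ) S ) S
( ( ) Q ) S
( ( ) ( ) ) S
( ( ) ( ) ) Q S
( ( ) ( ) ) { } S
( ( ) ( ) ) { } Q
( ( ) ( ) ) { } { S }
( ( ) ( ) ) { } { Q }
( ( ) ( ) ) { } { { } }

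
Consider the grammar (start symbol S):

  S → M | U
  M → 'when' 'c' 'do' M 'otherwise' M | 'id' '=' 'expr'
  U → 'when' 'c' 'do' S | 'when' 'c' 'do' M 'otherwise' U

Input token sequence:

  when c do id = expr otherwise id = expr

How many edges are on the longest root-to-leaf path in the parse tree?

[S [M when c do [M id = expr] otherwise [M id = expr]]]

3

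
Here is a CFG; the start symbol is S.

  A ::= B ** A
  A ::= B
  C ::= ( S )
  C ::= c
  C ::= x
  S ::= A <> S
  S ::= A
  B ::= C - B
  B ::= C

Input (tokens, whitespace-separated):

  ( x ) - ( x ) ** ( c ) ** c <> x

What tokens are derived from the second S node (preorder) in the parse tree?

[S [A [B [C ( [S [A [B [C x]]]] )] - [B [C ( [S [A [B [C x]]]] )]]] ** [A [B [C ( [S [A [B [C c]]]] )]] ** [A [B [C c]]]]] <> [S [A [B [C x]]]]]

x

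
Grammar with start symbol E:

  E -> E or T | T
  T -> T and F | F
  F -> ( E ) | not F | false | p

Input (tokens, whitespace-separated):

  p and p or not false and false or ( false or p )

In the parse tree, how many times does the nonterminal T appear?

[E [E [E [T [T [F p]] and [F p]]] or [T [T [F not [F false]]] and [F false]]] or [T [F ( [E [E [T [F false]]] or [T [F p]]] )]]]

7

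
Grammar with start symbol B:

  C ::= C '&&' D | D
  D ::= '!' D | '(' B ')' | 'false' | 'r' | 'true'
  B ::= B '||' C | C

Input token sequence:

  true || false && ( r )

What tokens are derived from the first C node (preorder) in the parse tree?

true

[B [B [C [D true]]] || [C [C [D false]] && [D ( [B [C [D r]]] )]]]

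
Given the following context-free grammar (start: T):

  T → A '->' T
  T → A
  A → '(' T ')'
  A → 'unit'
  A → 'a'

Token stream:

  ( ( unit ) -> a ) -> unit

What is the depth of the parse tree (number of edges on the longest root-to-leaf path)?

6

[T [A ( [T [A ( [T [A unit]] )] -> [T [A a]]] )] -> [T [A unit]]]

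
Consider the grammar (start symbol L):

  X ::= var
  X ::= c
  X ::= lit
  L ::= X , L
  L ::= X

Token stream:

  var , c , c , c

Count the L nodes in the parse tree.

[L [X var] , [L [X c] , [L [X c] , [L [X c]]]]]

4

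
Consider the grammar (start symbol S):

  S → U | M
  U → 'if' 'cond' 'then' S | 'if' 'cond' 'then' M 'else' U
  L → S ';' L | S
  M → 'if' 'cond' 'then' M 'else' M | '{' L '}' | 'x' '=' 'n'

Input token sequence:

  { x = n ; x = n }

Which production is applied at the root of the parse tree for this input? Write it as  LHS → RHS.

[S [M { [L [S [M x = n]] ; [L [S [M x = n]]]] }]]

S → M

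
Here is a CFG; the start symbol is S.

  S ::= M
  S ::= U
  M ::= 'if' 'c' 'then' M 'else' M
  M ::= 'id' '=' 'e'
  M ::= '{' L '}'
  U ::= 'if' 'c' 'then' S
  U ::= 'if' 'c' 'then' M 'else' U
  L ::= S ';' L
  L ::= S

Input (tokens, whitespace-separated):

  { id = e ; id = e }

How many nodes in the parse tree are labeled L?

2

[S [M { [L [S [M id = e]] ; [L [S [M id = e]]]] }]]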